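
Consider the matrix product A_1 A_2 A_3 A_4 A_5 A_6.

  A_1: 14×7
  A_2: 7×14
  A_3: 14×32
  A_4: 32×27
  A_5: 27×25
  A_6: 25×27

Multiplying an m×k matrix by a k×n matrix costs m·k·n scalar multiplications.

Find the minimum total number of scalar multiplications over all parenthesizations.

21280

Adjacent pairs: A_1A_2 = 14·7·14 = 1372; A_2A_3 = 7·14·32 = 3136; A_3A_4 = 14·32·27 = 12096; A_4A_5 = 32·27·25 = 21600; A_5A_6 = 27·25·27 = 18225.
Length 3: A_1..A_3: k=1: 0+3136+14·7·32=6272; k=2: 1372+0+14·14·32=7644 → min 6272 | A_2..A_4: k=2: 0+12096+7·14·27=14742; k=3: 3136+0+7·32·27=9184 → min 9184 | A_3..A_5: k=3: 0+21600+14·32·25=32800; k=4: 12096+0+14·27·25=21546 → min 21546 | A_4..A_6: k=4: 0+18225+32·27·27=41553; k=5: 21600+0+32·25·27=43200 → min 41553.
Length 4: A_1..A_4: k=1: 0+9184+14·7·27=11830; k=2: 1372+12096+14·14·27=18760; k=3: 6272+0+14·32·27=18368 → min 11830 | A_2..A_5: k=2: 0+21546+7·14·25=23996; k=3: 3136+21600+7·32·25=30336; k=4: 9184+0+7·27·25=13909 → min 13909 | A_3..A_6: k=3: 0+41553+14·32·27=53649; k=4: 12096+18225+14·27·27=40527; k=5: 21546+0+14·25·27=30996 → min 30996.
Length 5: A_1..A_5: k=1: 0+13909+14·7·25=16359; k=2: 1372+21546+14·14·25=27818; k=3: 6272+21600+14·32·25=39072; k=4: 11830+0+14·27·25=21280 → min 16359 | A_2..A_6: k=2: 0+30996+7·14·27=33642; k=3: 3136+41553+7·32·27=50737; k=4: 9184+18225+7·27·27=32512; k=5: 13909+0+7·25·27=18634 → min 18634.
Length 6: A_1..A_6: k=1: 0+18634+14·7·27=21280; k=2: 1372+30996+14·14·27=37660; k=3: 6272+41553+14·32·27=59921; k=4: 11830+18225+14·27·27=40261; k=5: 16359+0+14·25·27=25809 → min 21280.
Optimal order: (A_1 ((((A_2 A_3) A_4) A_5) A_6)) with cost 21280.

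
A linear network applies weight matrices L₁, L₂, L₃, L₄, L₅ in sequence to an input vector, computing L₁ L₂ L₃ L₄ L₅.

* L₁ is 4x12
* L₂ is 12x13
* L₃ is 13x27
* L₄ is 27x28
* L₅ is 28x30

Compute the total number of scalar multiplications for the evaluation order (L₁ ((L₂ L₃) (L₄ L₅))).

(L₂ L₃): 12×13 by 13×27 → 12×27, cost 12·13·27 = 4212
(L₄ L₅): 27×28 by 28×30 → 27×30, cost 27·28·30 = 22680
((L₂ L₃) (L₄ L₅)): 12×27 by 27×30 → 12×30, cost 12·27·30 = 9720; cumulative 36612
(L₁ ((L₂ L₃) (L₄ L₅))): 4×12 by 12×30 → 4×30, cost 4·12·30 = 1440; cumulative 38052
Total: 38052 scalar multiplications.

38052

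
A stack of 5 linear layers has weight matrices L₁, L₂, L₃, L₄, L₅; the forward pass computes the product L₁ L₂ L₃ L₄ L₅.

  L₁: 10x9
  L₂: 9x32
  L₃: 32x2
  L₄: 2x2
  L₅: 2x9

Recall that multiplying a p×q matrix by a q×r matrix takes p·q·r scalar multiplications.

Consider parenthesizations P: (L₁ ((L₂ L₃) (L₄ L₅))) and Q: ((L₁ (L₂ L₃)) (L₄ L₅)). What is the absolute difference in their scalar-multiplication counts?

Order P = (L₁ ((L₂ L₃) (L₄ L₅))): (L₂ L₃): 9×32 by 32×2 → 9×2, cost 9·32·2 = 576; (L₄ L₅): 2×2 by 2×9 → 2×9, cost 2·2·9 = 36; ((L₂ L₃) (L₄ L₅)): 9×2 by 2×9 → 9×9, cost 9·2·9 = 162; cumulative 774; (L₁ ((L₂ L₃) (L₄ L₅))): 10×9 by 9×9 → 10×9, cost 10·9·9 = 810; cumulative 1584. Total 1584.
Order Q = ((L₁ (L₂ L₃)) (L₄ L₅)): (L₂ L₃): 9×32 by 32×2 → 9×2, cost 9·32·2 = 576; (L₁ (L₂ L₃)): 10×9 by 9×2 → 10×2, cost 10·9·2 = 180; cumulative 756; (L₄ L₅): 2×2 by 2×9 → 2×9, cost 2·2·9 = 36; ((L₁ (L₂ L₃)) (L₄ L₅)): 10×2 by 2×9 → 10×9, cost 10·2·9 = 180; cumulative 972. Total 972.
Difference: |1584 − 972| = 612.

612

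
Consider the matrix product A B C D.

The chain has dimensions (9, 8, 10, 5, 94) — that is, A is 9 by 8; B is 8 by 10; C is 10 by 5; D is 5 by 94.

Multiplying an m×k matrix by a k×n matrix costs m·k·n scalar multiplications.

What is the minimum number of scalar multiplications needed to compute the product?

Adjacent pairs: AB = 9·8·10 = 720; BC = 8·10·5 = 400; CD = 10·5·94 = 4700.
Length 3: A..C: k=1: 0+400+9·8·5=760; k=2: 720+0+9·10·5=1170 → min 760 | B..D: k=2: 0+4700+8·10·94=12220; k=3: 400+0+8·5·94=4160 → min 4160.
Length 4: A..D: k=1: 0+4160+9·8·94=10928; k=2: 720+4700+9·10·94=13880; k=3: 760+0+9·5·94=4990 → min 4990.
Optimal order: ((A (B C)) D) with cost 4990.

4990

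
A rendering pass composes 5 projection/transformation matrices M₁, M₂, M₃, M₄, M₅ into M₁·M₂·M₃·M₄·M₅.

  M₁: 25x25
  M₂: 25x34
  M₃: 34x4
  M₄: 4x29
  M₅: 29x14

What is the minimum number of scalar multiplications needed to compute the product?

Adjacent pairs: M₁M₂ = 25·25·34 = 21250; M₂M₃ = 25·34·4 = 3400; M₃M₄ = 34·4·29 = 3944; M₄M₅ = 4·29·14 = 1624.
Length 3: M₁..M₃: k=1: 0+3400+25·25·4=5900; k=2: 21250+0+25·34·4=24650 → min 5900 | M₂..M₄: k=2: 0+3944+25·34·29=28594; k=3: 3400+0+25·4·29=6300 → min 6300 | M₃..M₅: k=3: 0+1624+34·4·14=3528; k=4: 3944+0+34·29·14=17748 → min 3528.
Length 4: M₁..M₄: k=1: 0+6300+25·25·29=24425; k=2: 21250+3944+25·34·29=49844; k=3: 5900+0+25·4·29=8800 → min 8800 | M₂..M₅: k=2: 0+3528+25·34·14=15428; k=3: 3400+1624+25·4·14=6424; k=4: 6300+0+25·29·14=16450 → min 6424.
Length 5: M₁..M₅: k=1: 0+6424+25·25·14=15174; k=2: 21250+3528+25·34·14=36678; k=3: 5900+1624+25·4·14=8924; k=4: 8800+0+25·29·14=18950 → min 8924.
Optimal order: ((M₁·(M₂·M₃))·(M₄·M₅)) with cost 8924.

8924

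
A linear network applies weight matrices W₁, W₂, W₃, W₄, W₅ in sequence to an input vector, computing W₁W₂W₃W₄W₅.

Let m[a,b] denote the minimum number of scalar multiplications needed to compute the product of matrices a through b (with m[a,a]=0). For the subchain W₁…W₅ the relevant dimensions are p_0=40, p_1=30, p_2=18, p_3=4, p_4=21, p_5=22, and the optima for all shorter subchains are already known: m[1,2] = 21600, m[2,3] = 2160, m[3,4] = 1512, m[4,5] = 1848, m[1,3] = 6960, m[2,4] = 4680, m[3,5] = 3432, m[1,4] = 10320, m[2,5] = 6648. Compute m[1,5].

m[1,5] = min over k∈[1,4] of m[1,k]+m[k+1,5]+p_{0}·p_k·p_{5}.
k=1: 0 + 6648 + 40·30·22 = 33048; k=2: 21600 + 3432 + 40·18·22 = 40872; k=3: 6960 + 1848 + 40·4·22 = 12328; k=4: 10320 + 0 + 40·21·22 = 28800.
Minimum: 12328 at k=3.

12328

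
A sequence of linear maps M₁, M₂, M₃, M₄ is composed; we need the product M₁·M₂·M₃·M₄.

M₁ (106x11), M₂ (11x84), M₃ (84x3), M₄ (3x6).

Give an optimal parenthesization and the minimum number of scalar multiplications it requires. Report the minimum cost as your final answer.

Adjacent pairs: M₁M₂ = 106·11·84 = 97944; M₂M₃ = 11·84·3 = 2772; M₃M₄ = 84·3·6 = 1512.
Length 3: M₁..M₃: k=1: 0+2772+106·11·3=6270; k=2: 97944+0+106·84·3=124656 → min 6270 | M₂..M₄: k=2: 0+1512+11·84·6=7056; k=3: 2772+0+11·3·6=2970 → min 2970.
Length 4: M₁..M₄: k=1: 0+2970+106·11·6=9966; k=2: 97944+1512+106·84·6=152880; k=3: 6270+0+106·3·6=8178 → min 8178.
Optimal parenthesization: ((M₁·(M₂·M₃))·M₄) with cost 8178.

8178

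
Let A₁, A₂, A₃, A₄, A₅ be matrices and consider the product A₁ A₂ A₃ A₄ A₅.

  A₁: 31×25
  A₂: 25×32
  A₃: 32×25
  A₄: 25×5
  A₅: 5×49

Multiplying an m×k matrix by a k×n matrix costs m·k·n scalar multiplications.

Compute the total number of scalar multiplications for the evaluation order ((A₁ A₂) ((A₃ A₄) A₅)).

(A₁ A₂): 31×25 by 25×32 → 31×32, cost 31·25·32 = 24800
(A₃ A₄): 32×25 by 25×5 → 32×5, cost 32·25·5 = 4000
((A₃ A₄) A₅): 32×5 by 5×49 → 32×49, cost 32·5·49 = 7840; cumulative 11840
((A₁ A₂) ((A₃ A₄) A₅)): 31×32 by 32×49 → 31×49, cost 31·32·49 = 48608; cumulative 85248
Total: 85248 scalar multiplications.

85248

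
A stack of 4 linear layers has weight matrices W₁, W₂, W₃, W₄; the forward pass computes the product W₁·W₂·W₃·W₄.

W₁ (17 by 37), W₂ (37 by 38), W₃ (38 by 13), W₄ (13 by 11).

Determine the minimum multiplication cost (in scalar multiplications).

27819

Adjacent pairs: W₁W₂ = 17·37·38 = 23902; W₂W₃ = 37·38·13 = 18278; W₃W₄ = 38·13·11 = 5434.
Length 3: W₁..W₃: k=1: 0+18278+17·37·13=26455; k=2: 23902+0+17·38·13=32300 → min 26455 | W₂..W₄: k=2: 0+5434+37·38·11=20900; k=3: 18278+0+37·13·11=23569 → min 20900.
Length 4: W₁..W₄: k=1: 0+20900+17·37·11=27819; k=2: 23902+5434+17·38·11=36442; k=3: 26455+0+17·13·11=28886 → min 27819.
Optimal order: (W₁·(W₂·(W₃·W₄))) with cost 27819.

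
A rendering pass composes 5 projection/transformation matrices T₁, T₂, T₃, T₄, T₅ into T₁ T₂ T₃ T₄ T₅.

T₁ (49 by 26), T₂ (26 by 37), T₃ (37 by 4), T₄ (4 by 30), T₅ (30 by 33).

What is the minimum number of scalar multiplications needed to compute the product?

19372

Adjacent pairs: T₁T₂ = 49·26·37 = 47138; T₂T₃ = 26·37·4 = 3848; T₃T₄ = 37·4·30 = 4440; T₄T₅ = 4·30·33 = 3960.
Length 3: T₁..T₃: k=1: 0+3848+49·26·4=8944; k=2: 47138+0+49·37·4=54390 → min 8944 | T₂..T₄: k=2: 0+4440+26·37·30=33300; k=3: 3848+0+26·4·30=6968 → min 6968 | T₃..T₅: k=3: 0+3960+37·4·33=8844; k=4: 4440+0+37·30·33=41070 → min 8844.
Length 4: T₁..T₄: k=1: 0+6968+49·26·30=45188; k=2: 47138+4440+49·37·30=105968; k=3: 8944+0+49·4·30=14824 → min 14824 | T₂..T₅: k=2: 0+8844+26·37·33=40590; k=3: 3848+3960+26·4·33=11240; k=4: 6968+0+26·30·33=32708 → min 11240.
Length 5: T₁..T₅: k=1: 0+11240+49·26·33=53282; k=2: 47138+8844+49·37·33=115811; k=3: 8944+3960+49·4·33=19372; k=4: 14824+0+49·30·33=63334 → min 19372.
Optimal order: ((T₁ (T₂ T₃)) (T₄ T₅)) with cost 19372.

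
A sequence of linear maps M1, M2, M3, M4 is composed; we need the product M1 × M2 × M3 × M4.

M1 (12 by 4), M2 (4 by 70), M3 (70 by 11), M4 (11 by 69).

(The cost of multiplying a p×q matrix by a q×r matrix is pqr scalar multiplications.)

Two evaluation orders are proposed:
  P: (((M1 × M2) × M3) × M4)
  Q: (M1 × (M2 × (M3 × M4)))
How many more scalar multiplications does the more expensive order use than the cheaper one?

Order P = (((M1 × M2) × M3) × M4): (M1 × M2): 12×4 by 4×70 → 12×70, cost 12·4·70 = 3360; ((M1 × M2) × M3): 12×70 by 70×11 → 12×11, cost 12·70·11 = 9240; cumulative 12600; (((M1 × M2) × M3) × M4): 12×11 by 11×69 → 12×69, cost 12·11·69 = 9108; cumulative 21708. Total 21708.
Order Q = (M1 × (M2 × (M3 × M4))): (M3 × M4): 70×11 by 11×69 → 70×69, cost 70·11·69 = 53130; (M2 × (M3 × M4)): 4×70 by 70×69 → 4×69, cost 4·70·69 = 19320; cumulative 72450; (M1 × (M2 × (M3 × M4))): 12×4 by 4×69 → 12×69, cost 12·4·69 = 3312; cumulative 75762. Total 75762.
Difference: |21708 − 75762| = 54054.

54054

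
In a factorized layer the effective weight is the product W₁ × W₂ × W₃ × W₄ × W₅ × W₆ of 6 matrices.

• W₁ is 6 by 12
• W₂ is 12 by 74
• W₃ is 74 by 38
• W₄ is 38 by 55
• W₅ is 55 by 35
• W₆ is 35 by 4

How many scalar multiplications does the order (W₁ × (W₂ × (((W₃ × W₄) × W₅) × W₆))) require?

311310

(W₃ × W₄): 74×38 by 38×55 → 74×55, cost 74·38·55 = 154660
((W₃ × W₄) × W₅): 74×55 by 55×35 → 74×35, cost 74·55·35 = 142450; cumulative 297110
(((W₃ × W₄) × W₅) × W₆): 74×35 by 35×4 → 74×4, cost 74·35·4 = 10360; cumulative 307470
(W₂ × (((W₃ × W₄) × W₅) × W₆)): 12×74 by 74×4 → 12×4, cost 12·74·4 = 3552; cumulative 311022
(W₁ × (W₂ × (((W₃ × W₄) × W₅) × W₆))): 6×12 by 12×4 → 6×4, cost 6·12·4 = 288; cumulative 311310
Total: 311310 scalar multiplications.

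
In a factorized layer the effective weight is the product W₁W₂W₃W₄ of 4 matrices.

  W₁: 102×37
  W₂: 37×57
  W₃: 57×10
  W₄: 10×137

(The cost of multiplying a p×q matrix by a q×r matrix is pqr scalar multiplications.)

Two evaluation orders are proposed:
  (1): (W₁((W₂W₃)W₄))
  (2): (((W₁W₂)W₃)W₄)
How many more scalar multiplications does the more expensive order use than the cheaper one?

Order (1) = (W₁((W₂W₃)W₄)): (W₂W₃): 37×57 by 57×10 → 37×10, cost 37·57·10 = 21090; ((W₂W₃)W₄): 37×10 by 10×137 → 37×137, cost 37·10·137 = 50690; cumulative 71780; (W₁((W₂W₃)W₄)): 102×37 by 37×137 → 102×137, cost 102·37·137 = 517038; cumulative 588818. Total 588818.
Order (2) = (((W₁W₂)W₃)W₄): (W₁W₂): 102×37 by 37×57 → 102×57, cost 102·37·57 = 215118; ((W₁W₂)W₃): 102×57 by 57×10 → 102×10, cost 102·57·10 = 58140; cumulative 273258; (((W₁W₂)W₃)W₄): 102×10 by 10×137 → 102×137, cost 102·10·137 = 139740; cumulative 412998. Total 412998.
Difference: |588818 − 412998| = 175820.

175820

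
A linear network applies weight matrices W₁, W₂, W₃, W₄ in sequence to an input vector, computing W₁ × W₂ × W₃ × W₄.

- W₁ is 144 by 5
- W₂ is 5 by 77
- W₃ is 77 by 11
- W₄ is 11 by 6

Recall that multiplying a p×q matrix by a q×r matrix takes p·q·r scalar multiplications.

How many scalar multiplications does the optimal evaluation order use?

Adjacent pairs: W₁W₂ = 144·5·77 = 55440; W₂W₃ = 5·77·11 = 4235; W₃W₄ = 77·11·6 = 5082.
Length 3: W₁..W₃: k=1: 0+4235+144·5·11=12155; k=2: 55440+0+144·77·11=177408 → min 12155 | W₂..W₄: k=2: 0+5082+5·77·6=7392; k=3: 4235+0+5·11·6=4565 → min 4565.
Length 4: W₁..W₄: k=1: 0+4565+144·5·6=8885; k=2: 55440+5082+144·77·6=127050; k=3: 12155+0+144·11·6=21659 → min 8885.
Optimal order: (W₁ × ((W₂ × W₃) × W₄)) with cost 8885.

8885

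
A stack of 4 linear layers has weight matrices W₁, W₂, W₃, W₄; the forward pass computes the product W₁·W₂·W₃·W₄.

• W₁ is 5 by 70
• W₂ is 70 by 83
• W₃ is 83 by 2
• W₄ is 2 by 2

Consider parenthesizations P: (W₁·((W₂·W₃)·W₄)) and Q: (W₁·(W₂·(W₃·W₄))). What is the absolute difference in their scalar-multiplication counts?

Order P = (W₁·((W₂·W₃)·W₄)): (W₂·W₃): 70×83 by 83×2 → 70×2, cost 70·83·2 = 11620; ((W₂·W₃)·W₄): 70×2 by 2×2 → 70×2, cost 70·2·2 = 280; cumulative 11900; (W₁·((W₂·W₃)·W₄)): 5×70 by 70×2 → 5×2, cost 5·70·2 = 700; cumulative 12600. Total 12600.
Order Q = (W₁·(W₂·(W₃·W₄))): (W₃·W₄): 83×2 by 2×2 → 83×2, cost 83·2·2 = 332; (W₂·(W₃·W₄)): 70×83 by 83×2 → 70×2, cost 70·83·2 = 11620; cumulative 11952; (W₁·(W₂·(W₃·W₄))): 5×70 by 70×2 → 5×2, cost 5·70·2 = 700; cumulative 12652. Total 12652.
Difference: |12600 − 12652| = 52.

52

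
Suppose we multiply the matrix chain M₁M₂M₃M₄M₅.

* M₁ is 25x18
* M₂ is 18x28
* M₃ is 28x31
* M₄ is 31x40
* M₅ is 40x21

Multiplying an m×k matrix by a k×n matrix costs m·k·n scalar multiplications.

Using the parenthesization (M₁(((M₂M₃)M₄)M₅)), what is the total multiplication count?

(M₂M₃): 18×28 by 28×31 → 18×31, cost 18·28·31 = 15624
((M₂M₃)M₄): 18×31 by 31×40 → 18×40, cost 18·31·40 = 22320; cumulative 37944
(((M₂M₃)M₄)M₅): 18×40 by 40×21 → 18×21, cost 18·40·21 = 15120; cumulative 53064
(M₁(((M₂M₃)M₄)M₅)): 25×18 by 18×21 → 25×21, cost 25·18·21 = 9450; cumulative 62514
Total: 62514 scalar multiplications.

62514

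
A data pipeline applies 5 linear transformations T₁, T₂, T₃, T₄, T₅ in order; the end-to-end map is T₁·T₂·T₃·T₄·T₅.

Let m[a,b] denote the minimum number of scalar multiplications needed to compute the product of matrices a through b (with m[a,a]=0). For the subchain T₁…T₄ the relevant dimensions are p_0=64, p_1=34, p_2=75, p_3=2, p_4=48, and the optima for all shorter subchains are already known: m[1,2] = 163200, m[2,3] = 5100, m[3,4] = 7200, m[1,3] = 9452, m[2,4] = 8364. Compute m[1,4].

m[1,4] = min over k∈[1,3] of m[1,k]+m[k+1,4]+p_{0}·p_k·p_{4}.
k=1: 0 + 8364 + 64·34·48 = 112812; k=2: 163200 + 7200 + 64·75·48 = 400800; k=3: 9452 + 0 + 64·2·48 = 15596.
Minimum: 15596 at k=3.

15596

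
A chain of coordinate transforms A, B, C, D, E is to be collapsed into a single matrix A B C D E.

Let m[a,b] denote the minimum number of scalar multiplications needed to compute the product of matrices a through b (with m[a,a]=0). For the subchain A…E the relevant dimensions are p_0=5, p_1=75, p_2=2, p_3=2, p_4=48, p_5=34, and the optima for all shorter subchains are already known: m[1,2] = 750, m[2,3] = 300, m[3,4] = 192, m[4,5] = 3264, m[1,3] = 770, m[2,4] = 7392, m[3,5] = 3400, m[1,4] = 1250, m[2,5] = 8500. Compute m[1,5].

4374

m[1,5] = min over k∈[1,4] of m[1,k]+m[k+1,5]+p_{0}·p_k·p_{5}.
k=1: 0 + 8500 + 5·75·34 = 21250; k=2: 750 + 3400 + 5·2·34 = 4490; k=3: 770 + 3264 + 5·2·34 = 4374; k=4: 1250 + 0 + 5·48·34 = 9410.
Minimum: 4374 at k=3.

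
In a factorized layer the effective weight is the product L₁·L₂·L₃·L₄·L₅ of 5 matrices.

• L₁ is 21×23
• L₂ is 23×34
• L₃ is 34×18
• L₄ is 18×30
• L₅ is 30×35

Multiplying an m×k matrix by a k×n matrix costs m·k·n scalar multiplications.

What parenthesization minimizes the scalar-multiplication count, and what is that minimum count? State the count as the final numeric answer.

54900

Adjacent pairs: L₁L₂ = 21·23·34 = 16422; L₂L₃ = 23·34·18 = 14076; L₃L₄ = 34·18·30 = 18360; L₄L₅ = 18·30·35 = 18900.
Length 3: L₁..L₃: k=1: 0+14076+21·23·18=22770; k=2: 16422+0+21·34·18=29274 → min 22770 | L₂..L₄: k=2: 0+18360+23·34·30=41820; k=3: 14076+0+23·18·30=26496 → min 26496 | L₃..L₅: k=3: 0+18900+34·18·35=40320; k=4: 18360+0+34·30·35=54060 → min 40320.
Length 4: L₁..L₄: k=1: 0+26496+21·23·30=40986; k=2: 16422+18360+21·34·30=56202; k=3: 22770+0+21·18·30=34110 → min 34110 | L₂..L₅: k=2: 0+40320+23·34·35=67690; k=3: 14076+18900+23·18·35=47466; k=4: 26496+0+23·30·35=50646 → min 47466.
Length 5: L₁..L₅: k=1: 0+47466+21·23·35=64371; k=2: 16422+40320+21·34·35=81732; k=3: 22770+18900+21·18·35=54900; k=4: 34110+0+21·30·35=56160 → min 54900.
Optimal parenthesization: ((L₁·(L₂·L₃))·(L₄·L₅)) with cost 54900.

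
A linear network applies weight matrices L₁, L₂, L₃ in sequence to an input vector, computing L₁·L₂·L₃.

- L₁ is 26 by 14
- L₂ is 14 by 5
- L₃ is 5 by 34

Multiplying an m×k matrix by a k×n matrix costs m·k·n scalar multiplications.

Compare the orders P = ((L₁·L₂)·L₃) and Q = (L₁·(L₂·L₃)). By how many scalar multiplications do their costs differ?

Order P = ((L₁·L₂)·L₃): (L₁·L₂): 26×14 by 14×5 → 26×5, cost 26·14·5 = 1820; ((L₁·L₂)·L₃): 26×5 by 5×34 → 26×34, cost 26·5·34 = 4420; cumulative 6240. Total 6240.
Order Q = (L₁·(L₂·L₃)): (L₂·L₃): 14×5 by 5×34 → 14×34, cost 14·5·34 = 2380; (L₁·(L₂·L₃)): 26×14 by 14×34 → 26×34, cost 26·14·34 = 12376; cumulative 14756. Total 14756.
Difference: |6240 − 14756| = 8516.

8516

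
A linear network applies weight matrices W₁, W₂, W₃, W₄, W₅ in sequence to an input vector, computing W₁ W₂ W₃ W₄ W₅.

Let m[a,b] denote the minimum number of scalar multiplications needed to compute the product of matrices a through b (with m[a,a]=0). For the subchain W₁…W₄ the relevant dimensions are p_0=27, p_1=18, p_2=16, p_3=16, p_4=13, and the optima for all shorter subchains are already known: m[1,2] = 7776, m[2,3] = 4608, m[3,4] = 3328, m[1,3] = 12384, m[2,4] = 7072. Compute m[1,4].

m[1,4] = min over k∈[1,3] of m[1,k]+m[k+1,4]+p_{0}·p_k·p_{4}.
k=1: 0 + 7072 + 27·18·13 = 13390; k=2: 7776 + 3328 + 27·16·13 = 16720; k=3: 12384 + 0 + 27·16·13 = 18000.
Minimum: 13390 at k=1.

13390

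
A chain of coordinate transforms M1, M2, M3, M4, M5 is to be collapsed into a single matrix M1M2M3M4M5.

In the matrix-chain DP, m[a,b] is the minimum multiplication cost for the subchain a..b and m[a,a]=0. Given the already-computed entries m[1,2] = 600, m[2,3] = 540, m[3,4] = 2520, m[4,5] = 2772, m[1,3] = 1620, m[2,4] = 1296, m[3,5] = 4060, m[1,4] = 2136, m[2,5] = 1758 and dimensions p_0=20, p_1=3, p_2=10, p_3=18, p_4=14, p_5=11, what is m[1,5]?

m[1,5] = min over k∈[1,4] of m[1,k]+m[k+1,5]+p_{0}·p_k·p_{5}.
k=1: 0 + 1758 + 20·3·11 = 2418; k=2: 600 + 4060 + 20·10·11 = 6860; k=3: 1620 + 2772 + 20·18·11 = 8352; k=4: 2136 + 0 + 20·14·11 = 5216.
Minimum: 2418 at k=1.

2418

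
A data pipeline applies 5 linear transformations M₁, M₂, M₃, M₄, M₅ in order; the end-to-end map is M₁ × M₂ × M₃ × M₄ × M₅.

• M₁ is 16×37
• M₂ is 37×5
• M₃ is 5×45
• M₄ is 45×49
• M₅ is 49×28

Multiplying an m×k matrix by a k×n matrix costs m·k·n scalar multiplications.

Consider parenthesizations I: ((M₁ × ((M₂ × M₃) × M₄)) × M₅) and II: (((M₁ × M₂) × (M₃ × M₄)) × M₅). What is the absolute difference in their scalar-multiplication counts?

Order I = ((M₁ × ((M₂ × M₃) × M₄)) × M₅): (M₂ × M₃): 37×5 by 5×45 → 37×45, cost 37·5·45 = 8325; ((M₂ × M₃) × M₄): 37×45 by 45×49 → 37×49, cost 37·45·49 = 81585; cumulative 89910; (M₁ × ((M₂ × M₃) × M₄)): 16×37 by 37×49 → 16×49, cost 16·37·49 = 29008; cumulative 118918; ((M₁ × ((M₂ × M₃) × M₄)) × M₅): 16×49 by 49×28 → 16×28, cost 16·49·28 = 21952; cumulative 140870. Total 140870.
Order II = (((M₁ × M₂) × (M₃ × M₄)) × M₅): (M₁ × M₂): 16×37 by 37×5 → 16×5, cost 16·37·5 = 2960; (M₃ × M₄): 5×45 by 45×49 → 5×49, cost 5·45·49 = 11025; ((M₁ × M₂) × (M₃ × M₄)): 16×5 by 5×49 → 16×49, cost 16·5·49 = 3920; cumulative 17905; (((M₁ × M₂) × (M₃ × M₄)) × M₅): 16×49 by 49×28 → 16×28, cost 16·49·28 = 21952; cumulative 39857. Total 39857.
Difference: |140870 − 39857| = 101013.

101013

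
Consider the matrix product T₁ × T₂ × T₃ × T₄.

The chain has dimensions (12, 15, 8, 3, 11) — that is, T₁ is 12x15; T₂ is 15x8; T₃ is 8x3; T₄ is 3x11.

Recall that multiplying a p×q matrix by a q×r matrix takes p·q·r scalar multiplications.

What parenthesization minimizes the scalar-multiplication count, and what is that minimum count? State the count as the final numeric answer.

Adjacent pairs: T₁T₂ = 12·15·8 = 1440; T₂T₃ = 15·8·3 = 360; T₃T₄ = 8·3·11 = 264.
Length 3: T₁..T₃: k=1: 0+360+12·15·3=900; k=2: 1440+0+12·8·3=1728 → min 900 | T₂..T₄: k=2: 0+264+15·8·11=1584; k=3: 360+0+15·3·11=855 → min 855.
Length 4: T₁..T₄: k=1: 0+855+12·15·11=2835; k=2: 1440+264+12·8·11=2760; k=3: 900+0+12·3·11=1296 → min 1296.
Optimal parenthesization: ((T₁ × (T₂ × T₃)) × T₄) with cost 1296.

1296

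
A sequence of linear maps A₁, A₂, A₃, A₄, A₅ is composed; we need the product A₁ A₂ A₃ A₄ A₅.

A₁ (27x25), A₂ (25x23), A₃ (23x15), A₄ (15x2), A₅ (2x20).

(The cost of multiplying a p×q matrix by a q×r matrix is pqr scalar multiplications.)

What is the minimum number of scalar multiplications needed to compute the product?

4270

Adjacent pairs: A₁A₂ = 27·25·23 = 15525; A₂A₃ = 25·23·15 = 8625; A₃A₄ = 23·15·2 = 690; A₄A₅ = 15·2·20 = 600.
Length 3: A₁..A₃: k=1: 0+8625+27·25·15=18750; k=2: 15525+0+27·23·15=24840 → min 18750 | A₂..A₄: k=2: 0+690+25·23·2=1840; k=3: 8625+0+25·15·2=9375 → min 1840 | A₃..A₅: k=3: 0+600+23·15·20=7500; k=4: 690+0+23·2·20=1610 → min 1610.
Length 4: A₁..A₄: k=1: 0+1840+27·25·2=3190; k=2: 15525+690+27·23·2=17457; k=3: 18750+0+27·15·2=19560 → min 3190 | A₂..A₅: k=2: 0+1610+25·23·20=13110; k=3: 8625+600+25·15·20=16725; k=4: 1840+0+25·2·20=2840 → min 2840.
Length 5: A₁..A₅: k=1: 0+2840+27·25·20=16340; k=2: 15525+1610+27·23·20=29555; k=3: 18750+600+27·15·20=27450; k=4: 3190+0+27·2·20=4270 → min 4270.
Optimal order: ((A₁ (A₂ (A₃ A₄))) A₅) with cost 4270.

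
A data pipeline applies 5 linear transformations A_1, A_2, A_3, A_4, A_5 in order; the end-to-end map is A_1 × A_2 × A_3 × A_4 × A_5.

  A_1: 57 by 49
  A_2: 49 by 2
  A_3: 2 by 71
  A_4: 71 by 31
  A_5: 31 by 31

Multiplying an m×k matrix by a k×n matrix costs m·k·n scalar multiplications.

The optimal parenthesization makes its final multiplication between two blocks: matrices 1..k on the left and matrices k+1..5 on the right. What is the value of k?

Adjacent pairs: A_1A_2 = 57·49·2 = 5586; A_2A_3 = 49·2·71 = 6958; A_3A_4 = 2·71·31 = 4402; A_4A_5 = 71·31·31 = 68231.
Length 3: A_1..A_3: k=1: 0+6958+57·49·71=205261; k=2: 5586+0+57·2·71=13680 → min 13680 | A_2..A_4: k=2: 0+4402+49·2·31=7440; k=3: 6958+0+49·71·31=114807 → min 7440 | A_3..A_5: k=3: 0+68231+2·71·31=72633; k=4: 4402+0+2·31·31=6324 → min 6324.
Length 4: A_1..A_4: k=1: 0+7440+57·49·31=94023; k=2: 5586+4402+57·2·31=13522; k=3: 13680+0+57·71·31=139137 → min 13522 | A_2..A_5: k=2: 0+6324+49·2·31=9362; k=3: 6958+68231+49·71·31=183038; k=4: 7440+0+49·31·31=54529 → min 9362.
Top-level splits: k=1: (A_1..A_1)·(A_2..A_5) → 0+9362+57·49·31 = 95945; k=2: (A_1..A_2)·(A_3..A_5) → 5586+6324+57·2·31 = 15444; k=3: (A_1..A_3)·(A_4..A_5) → 13680+68231+57·71·31 = 207368; k=4: (A_1..A_4)·(A_5..A_5) → 13522+0+57·31·31 = 68299.
Best split is after A_2, i.e. k = 2.

2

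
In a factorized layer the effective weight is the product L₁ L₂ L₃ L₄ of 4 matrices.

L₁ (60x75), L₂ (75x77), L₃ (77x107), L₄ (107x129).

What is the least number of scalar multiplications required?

1669020

Adjacent pairs: L₁L₂ = 60·75·77 = 346500; L₂L₃ = 75·77·107 = 617925; L₃L₄ = 77·107·129 = 1062831.
Length 3: L₁..L₃: k=1: 0+617925+60·75·107=1099425; k=2: 346500+0+60·77·107=840840 → min 840840 | L₂..L₄: k=2: 0+1062831+75·77·129=1807806; k=3: 617925+0+75·107·129=1653150 → min 1653150.
Length 4: L₁..L₄: k=1: 0+1653150+60·75·129=2233650; k=2: 346500+1062831+60·77·129=2005311; k=3: 840840+0+60·107·129=1669020 → min 1669020.
Optimal order: (((L₁ L₂) L₃) L₄) with cost 1669020.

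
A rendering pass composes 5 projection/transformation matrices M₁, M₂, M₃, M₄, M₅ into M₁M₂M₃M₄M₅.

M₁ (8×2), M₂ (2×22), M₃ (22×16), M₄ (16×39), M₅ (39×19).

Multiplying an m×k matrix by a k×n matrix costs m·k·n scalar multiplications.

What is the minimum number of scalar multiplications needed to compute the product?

Adjacent pairs: M₁M₂ = 8·2·22 = 352; M₂M₃ = 2·22·16 = 704; M₃M₄ = 22·16·39 = 13728; M₄M₅ = 16·39·19 = 11856.
Length 3: M₁..M₃: k=1: 0+704+8·2·16=960; k=2: 352+0+8·22·16=3168 → min 960 | M₂..M₄: k=2: 0+13728+2·22·39=15444; k=3: 704+0+2·16·39=1952 → min 1952 | M₃..M₅: k=3: 0+11856+22·16·19=18544; k=4: 13728+0+22·39·19=30030 → min 18544.
Length 4: M₁..M₄: k=1: 0+1952+8·2·39=2576; k=2: 352+13728+8·22·39=20944; k=3: 960+0+8·16·39=5952 → min 2576 | M₂..M₅: k=2: 0+18544+2·22·19=19380; k=3: 704+11856+2·16·19=13168; k=4: 1952+0+2·39·19=3434 → min 3434.
Length 5: M₁..M₅: k=1: 0+3434+8·2·19=3738; k=2: 352+18544+8·22·19=22240; k=3: 960+11856+8·16·19=15248; k=4: 2576+0+8·39·19=8504 → min 3738.
Optimal order: (M₁(((M₂M₃)M₄)M₅)) with cost 3738.

3738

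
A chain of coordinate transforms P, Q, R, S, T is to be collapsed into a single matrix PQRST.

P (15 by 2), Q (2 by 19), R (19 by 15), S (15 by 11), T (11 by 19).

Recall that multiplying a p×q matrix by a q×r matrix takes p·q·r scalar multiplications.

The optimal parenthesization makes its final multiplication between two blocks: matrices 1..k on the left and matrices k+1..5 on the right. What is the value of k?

1

Adjacent pairs: PQ = 15·2·19 = 570; QR = 2·19·15 = 570; RS = 19·15·11 = 3135; ST = 15·11·19 = 3135.
Length 3: P..R: k=1: 0+570+15·2·15=1020; k=2: 570+0+15·19·15=4845 → min 1020 | Q..S: k=2: 0+3135+2·19·11=3553; k=3: 570+0+2·15·11=900 → min 900 | R..T: k=3: 0+3135+19·15·19=8550; k=4: 3135+0+19·11·19=7106 → min 7106.
Length 4: P..S: k=1: 0+900+15·2·11=1230; k=2: 570+3135+15·19·11=6840; k=3: 1020+0+15·15·11=3495 → min 1230 | Q..T: k=2: 0+7106+2·19·19=7828; k=3: 570+3135+2·15·19=4275; k=4: 900+0+2·11·19=1318 → min 1318.
Top-level splits: k=1: (P..P)·(Q..T) → 0+1318+15·2·19 = 1888; k=2: (P..Q)·(R..T) → 570+7106+15·19·19 = 13091; k=3: (P..R)·(S..T) → 1020+3135+15·15·19 = 8430; k=4: (P..S)·(T..T) → 1230+0+15·11·19 = 4365.
Best split is after P, i.e. k = 1.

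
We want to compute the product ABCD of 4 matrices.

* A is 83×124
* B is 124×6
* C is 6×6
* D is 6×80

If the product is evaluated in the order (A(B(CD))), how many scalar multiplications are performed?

885760

(CD): 6×6 by 6×80 → 6×80, cost 6·6·80 = 2880
(B(CD)): 124×6 by 6×80 → 124×80, cost 124·6·80 = 59520; cumulative 62400
(A(B(CD))): 83×124 by 124×80 → 83×80, cost 83·124·80 = 823360; cumulative 885760
Total: 885760 scalar multiplications.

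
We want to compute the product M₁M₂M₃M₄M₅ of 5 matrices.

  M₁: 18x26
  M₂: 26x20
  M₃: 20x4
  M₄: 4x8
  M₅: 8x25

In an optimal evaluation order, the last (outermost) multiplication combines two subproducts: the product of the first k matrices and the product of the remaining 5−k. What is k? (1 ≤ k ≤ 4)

Adjacent pairs: M₁M₂ = 18·26·20 = 9360; M₂M₃ = 26·20·4 = 2080; M₃M₄ = 20·4·8 = 640; M₄M₅ = 4·8·25 = 800.
Length 3: M₁..M₃: k=1: 0+2080+18·26·4=3952; k=2: 9360+0+18·20·4=10800 → min 3952 | M₂..M₄: k=2: 0+640+26·20·8=4800; k=3: 2080+0+26·4·8=2912 → min 2912 | M₃..M₅: k=3: 0+800+20·4·25=2800; k=4: 640+0+20·8·25=4640 → min 2800.
Length 4: M₁..M₄: k=1: 0+2912+18·26·8=6656; k=2: 9360+640+18·20·8=12880; k=3: 3952+0+18·4·8=4528 → min 4528 | M₂..M₅: k=2: 0+2800+26·20·25=15800; k=3: 2080+800+26·4·25=5480; k=4: 2912+0+26·8·25=8112 → min 5480.
Top-level splits: k=1: (M₁..M₁)·(M₂..M₅) → 0+5480+18·26·25 = 17180; k=2: (M₁..M₂)·(M₃..M₅) → 9360+2800+18·20·25 = 21160; k=3: (M₁..M₃)·(M₄..M₅) → 3952+800+18·4·25 = 6552; k=4: (M₁..M₄)·(M₅..M₅) → 4528+0+18·8·25 = 8128.
Best split is after M₃, i.e. k = 3.

3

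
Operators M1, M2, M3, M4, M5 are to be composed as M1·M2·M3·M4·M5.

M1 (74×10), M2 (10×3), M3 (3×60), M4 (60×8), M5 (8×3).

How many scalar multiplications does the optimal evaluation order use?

3822

Adjacent pairs: M1M2 = 74·10·3 = 2220; M2M3 = 10·3·60 = 1800; M3M4 = 3·60·8 = 1440; M4M5 = 60·8·3 = 1440.
Length 3: M1..M3: k=1: 0+1800+74·10·60=46200; k=2: 2220+0+74·3·60=15540 → min 15540 | M2..M4: k=2: 0+1440+10·3·8=1680; k=3: 1800+0+10·60·8=6600 → min 1680 | M3..M5: k=3: 0+1440+3·60·3=1980; k=4: 1440+0+3·8·3=1512 → min 1512.
Length 4: M1..M4: k=1: 0+1680+74·10·8=7600; k=2: 2220+1440+74·3·8=5436; k=3: 15540+0+74·60·8=51060 → min 5436 | M2..M5: k=2: 0+1512+10·3·3=1602; k=3: 1800+1440+10·60·3=5040; k=4: 1680+0+10·8·3=1920 → min 1602.
Length 5: M1..M5: k=1: 0+1602+74·10·3=3822; k=2: 2220+1512+74·3·3=4398; k=3: 15540+1440+74·60·3=30300; k=4: 5436+0+74·8·3=7212 → min 3822.
Optimal order: (M1·(M2·((M3·M4)·M5))) with cost 3822.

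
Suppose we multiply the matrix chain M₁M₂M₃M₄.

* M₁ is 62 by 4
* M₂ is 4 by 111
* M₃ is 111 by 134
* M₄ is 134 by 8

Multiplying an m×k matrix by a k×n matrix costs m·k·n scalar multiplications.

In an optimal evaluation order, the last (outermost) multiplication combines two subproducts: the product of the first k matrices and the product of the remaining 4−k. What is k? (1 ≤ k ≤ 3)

1

Adjacent pairs: M₁M₂ = 62·4·111 = 27528; M₂M₃ = 4·111·134 = 59496; M₃M₄ = 111·134·8 = 118992.
Length 3: M₁..M₃: k=1: 0+59496+62·4·134=92728; k=2: 27528+0+62·111·134=949716 → min 92728 | M₂..M₄: k=2: 0+118992+4·111·8=122544; k=3: 59496+0+4·134·8=63784 → min 63784.
Top-level splits: k=1: (M₁..M₁)·(M₂..M₄) → 0+63784+62·4·8 = 65768; k=2: (M₁..M₂)·(M₃..M₄) → 27528+118992+62·111·8 = 201576; k=3: (M₁..M₃)·(M₄..M₄) → 92728+0+62·134·8 = 159192.
Best split is after M₁, i.e. k = 1.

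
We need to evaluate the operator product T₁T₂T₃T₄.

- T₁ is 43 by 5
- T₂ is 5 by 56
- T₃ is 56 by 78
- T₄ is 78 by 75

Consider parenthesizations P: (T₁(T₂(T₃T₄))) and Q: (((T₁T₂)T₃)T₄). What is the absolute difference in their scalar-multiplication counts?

86689

Order P = (T₁(T₂(T₃T₄))): (T₃T₄): 56×78 by 78×75 → 56×75, cost 56·78·75 = 327600; (T₂(T₃T₄)): 5×56 by 56×75 → 5×75, cost 5·56·75 = 21000; cumulative 348600; (T₁(T₂(T₃T₄))): 43×5 by 5×75 → 43×75, cost 43·5·75 = 16125; cumulative 364725. Total 364725.
Order Q = (((T₁T₂)T₃)T₄): (T₁T₂): 43×5 by 5×56 → 43×56, cost 43·5·56 = 12040; ((T₁T₂)T₃): 43×56 by 56×78 → 43×78, cost 43·56·78 = 187824; cumulative 199864; (((T₁T₂)T₃)T₄): 43×78 by 78×75 → 43×75, cost 43·78·75 = 251550; cumulative 451414. Total 451414.
Difference: |364725 − 451414| = 86689.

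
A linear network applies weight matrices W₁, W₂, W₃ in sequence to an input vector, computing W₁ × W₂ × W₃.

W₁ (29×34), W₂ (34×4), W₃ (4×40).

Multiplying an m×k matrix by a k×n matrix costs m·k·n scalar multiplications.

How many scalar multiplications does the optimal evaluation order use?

8584

Order (W₁ × (W₂ × W₃)): (W₂ × W₃): 34×4 by 4×40 → 34×40, cost 34·4·40 = 5440; (W₁ × (W₂ × W₃)): 29×34 by 34×40 → 29×40, cost 29·34·40 = 39440; cumulative 44880. Total 44880.
Order ((W₁ × W₂) × W₃): (W₁ × W₂): 29×34 by 34×4 → 29×4, cost 29·34·4 = 3944; ((W₁ × W₂) × W₃): 29×4 by 4×40 → 29×40, cost 29·4·40 = 4640; cumulative 8584. Total 8584.
Minimum: 8584.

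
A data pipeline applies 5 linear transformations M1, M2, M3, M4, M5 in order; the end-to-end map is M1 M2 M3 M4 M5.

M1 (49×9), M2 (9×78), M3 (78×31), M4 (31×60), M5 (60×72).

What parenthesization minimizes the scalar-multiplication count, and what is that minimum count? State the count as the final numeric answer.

Adjacent pairs: M1M2 = 49·9·78 = 34398; M2M3 = 9·78·31 = 21762; M3M4 = 78·31·60 = 145080; M4M5 = 31·60·72 = 133920.
Length 3: M1..M3: k=1: 0+21762+49·9·31=35433; k=2: 34398+0+49·78·31=152880 → min 35433 | M2..M4: k=2: 0+145080+9·78·60=187200; k=3: 21762+0+9·31·60=38502 → min 38502 | M3..M5: k=3: 0+133920+78·31·72=308016; k=4: 145080+0+78·60·72=482040 → min 308016.
Length 4: M1..M4: k=1: 0+38502+49·9·60=64962; k=2: 34398+145080+49·78·60=408798; k=3: 35433+0+49·31·60=126573 → min 64962 | M2..M5: k=2: 0+308016+9·78·72=358560; k=3: 21762+133920+9·31·72=175770; k=4: 38502+0+9·60·72=77382 → min 77382.
Length 5: M1..M5: k=1: 0+77382+49·9·72=109134; k=2: 34398+308016+49·78·72=617598; k=3: 35433+133920+49·31·72=278721; k=4: 64962+0+49·60·72=276642 → min 109134.
Optimal parenthesization: (M1 (((M2 M3) M4) M5)) with cost 109134.

109134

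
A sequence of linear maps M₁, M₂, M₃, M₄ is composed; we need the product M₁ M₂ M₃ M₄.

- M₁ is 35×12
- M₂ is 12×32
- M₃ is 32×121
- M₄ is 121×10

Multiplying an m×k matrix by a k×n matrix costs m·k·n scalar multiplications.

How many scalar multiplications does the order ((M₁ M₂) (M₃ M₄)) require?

(M₁ M₂): 35×12 by 12×32 → 35×32, cost 35·12·32 = 13440
(M₃ M₄): 32×121 by 121×10 → 32×10, cost 32·121·10 = 38720
((M₁ M₂) (M₃ M₄)): 35×32 by 32×10 → 35×10, cost 35·32·10 = 11200; cumulative 63360
Total: 63360 scalar multiplications.

63360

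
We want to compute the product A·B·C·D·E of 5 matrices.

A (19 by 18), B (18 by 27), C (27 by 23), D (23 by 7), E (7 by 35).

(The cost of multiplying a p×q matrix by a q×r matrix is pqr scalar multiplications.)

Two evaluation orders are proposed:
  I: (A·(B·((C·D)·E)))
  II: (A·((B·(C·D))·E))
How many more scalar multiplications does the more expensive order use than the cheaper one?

Order I = (A·(B·((C·D)·E))): (C·D): 27×23 by 23×7 → 27×7, cost 27·23·7 = 4347; ((C·D)·E): 27×7 by 7×35 → 27×35, cost 27·7·35 = 6615; cumulative 10962; (B·((C·D)·E)): 18×27 by 27×35 → 18×35, cost 18·27·35 = 17010; cumulative 27972; (A·(B·((C·D)·E))): 19×18 by 18×35 → 19×35, cost 19·18·35 = 11970; cumulative 39942. Total 39942.
Order II = (A·((B·(C·D))·E)): (C·D): 27×23 by 23×7 → 27×7, cost 27·23·7 = 4347; (B·(C·D)): 18×27 by 27×7 → 18×7, cost 18·27·7 = 3402; cumulative 7749; ((B·(C·D))·E): 18×7 by 7×35 → 18×35, cost 18·7·35 = 4410; cumulative 12159; (A·((B·(C·D))·E)): 19×18 by 18×35 → 19×35, cost 19·18·35 = 11970; cumulative 24129. Total 24129.
Difference: |39942 − 24129| = 15813.

15813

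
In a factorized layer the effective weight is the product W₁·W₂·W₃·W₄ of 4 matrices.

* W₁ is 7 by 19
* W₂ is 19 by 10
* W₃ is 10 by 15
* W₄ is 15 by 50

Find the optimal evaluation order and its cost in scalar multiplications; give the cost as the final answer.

7630

Adjacent pairs: W₁W₂ = 7·19·10 = 1330; W₂W₃ = 19·10·15 = 2850; W₃W₄ = 10·15·50 = 7500.
Length 3: W₁..W₃: k=1: 0+2850+7·19·15=4845; k=2: 1330+0+7·10·15=2380 → min 2380 | W₂..W₄: k=2: 0+7500+19·10·50=17000; k=3: 2850+0+19·15·50=17100 → min 17000.
Length 4: W₁..W₄: k=1: 0+17000+7·19·50=23650; k=2: 1330+7500+7·10·50=12330; k=3: 2380+0+7·15·50=7630 → min 7630.
Optimal parenthesization: (((W₁·W₂)·W₃)·W₄) with cost 7630.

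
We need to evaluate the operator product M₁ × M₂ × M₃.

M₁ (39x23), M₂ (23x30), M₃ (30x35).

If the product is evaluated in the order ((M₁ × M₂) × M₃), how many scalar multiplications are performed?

(M₁ × M₂): 39×23 by 23×30 → 39×30, cost 39·23·30 = 26910
((M₁ × M₂) × M₃): 39×30 by 30×35 → 39×35, cost 39·30·35 = 40950; cumulative 67860
Total: 67860 scalar multiplications.

67860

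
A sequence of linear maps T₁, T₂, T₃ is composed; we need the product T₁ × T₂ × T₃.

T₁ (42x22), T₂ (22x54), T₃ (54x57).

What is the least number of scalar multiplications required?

Order (T₁ × (T₂ × T₃)): (T₂ × T₃): 22×54 by 54×57 → 22×57, cost 22·54·57 = 67716; (T₁ × (T₂ × T₃)): 42×22 by 22×57 → 42×57, cost 42·22·57 = 52668; cumulative 120384. Total 120384.
Order ((T₁ × T₂) × T₃): (T₁ × T₂): 42×22 by 22×54 → 42×54, cost 42·22·54 = 49896; ((T₁ × T₂) × T₃): 42×54 by 54×57 → 42×57, cost 42·54·57 = 129276; cumulative 179172. Total 179172.
Minimum: 120384.

120384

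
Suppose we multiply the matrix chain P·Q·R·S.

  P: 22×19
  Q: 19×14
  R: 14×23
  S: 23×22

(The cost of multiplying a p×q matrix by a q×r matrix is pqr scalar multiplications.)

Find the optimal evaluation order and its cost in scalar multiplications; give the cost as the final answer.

19712

Adjacent pairs: PQ = 22·19·14 = 5852; QR = 19·14·23 = 6118; RS = 14·23·22 = 7084.
Length 3: P..R: k=1: 0+6118+22·19·23=15732; k=2: 5852+0+22·14·23=12936 → min 12936 | Q..S: k=2: 0+7084+19·14·22=12936; k=3: 6118+0+19·23·22=15732 → min 12936.
Length 4: P..S: k=1: 0+12936+22·19·22=22132; k=2: 5852+7084+22·14·22=19712; k=3: 12936+0+22·23·22=24068 → min 19712.
Optimal parenthesization: ((P·Q)·(R·S)) with cost 19712.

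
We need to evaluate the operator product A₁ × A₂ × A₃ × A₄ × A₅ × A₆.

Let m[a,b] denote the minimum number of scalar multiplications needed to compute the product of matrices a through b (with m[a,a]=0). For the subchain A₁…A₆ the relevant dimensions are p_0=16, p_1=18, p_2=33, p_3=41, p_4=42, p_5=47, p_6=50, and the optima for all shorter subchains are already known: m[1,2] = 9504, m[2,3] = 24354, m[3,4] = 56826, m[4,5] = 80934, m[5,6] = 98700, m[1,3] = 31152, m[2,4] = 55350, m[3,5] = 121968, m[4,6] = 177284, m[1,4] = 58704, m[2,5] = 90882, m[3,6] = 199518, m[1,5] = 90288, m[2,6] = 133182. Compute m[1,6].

m[1,6] = min over k∈[1,5] of m[1,k]+m[k+1,6]+p_{0}·p_k·p_{6}.
k=1: 0 + 133182 + 16·18·50 = 147582; k=2: 9504 + 199518 + 16·33·50 = 235422; k=3: 31152 + 177284 + 16·41·50 = 241236; k=4: 58704 + 98700 + 16·42·50 = 191004; k=5: 90288 + 0 + 16·47·50 = 127888.
Minimum: 127888 at k=5.

127888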